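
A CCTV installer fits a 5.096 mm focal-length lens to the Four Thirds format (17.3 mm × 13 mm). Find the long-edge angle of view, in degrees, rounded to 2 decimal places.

Angle of view α = 2·arctan(w/2f) with w = 17.3 mm and f = 5.096 mm.
w/2f = 1.69741; arctan(1.69741) ≈ 59.4963°, so α ≈ 118.9925°.

118.99°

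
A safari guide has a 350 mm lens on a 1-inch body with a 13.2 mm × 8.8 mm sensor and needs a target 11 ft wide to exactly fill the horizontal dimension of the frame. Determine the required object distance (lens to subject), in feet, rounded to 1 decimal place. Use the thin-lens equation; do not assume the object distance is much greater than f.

292.8 ft

W: 11 ft × 304.8 mm/ft = 3352.80 mm.
Magnification m = w/W = dᵢ/dₒ; combined with 1/f = 1/dₒ + 1/dᵢ this gives dₒ = f·(1 + W/w).
dₒ = 350 mm × (1 + 3352.8/13.2) = 350 × 255.0000 ≈ 89249.997 mm = 89249.997/304.8 ft = 292.815 ft.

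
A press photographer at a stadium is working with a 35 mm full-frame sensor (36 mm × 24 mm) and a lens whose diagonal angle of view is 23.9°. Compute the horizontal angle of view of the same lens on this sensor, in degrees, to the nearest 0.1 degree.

Sensor diagonal = √(36² + 24²) = √1872.0000 ≈ 43.2666 mm.
From the diagonal AOV: f = 43.2666 / (2·tan(11.95°)) = 43.2666 / 0.42329 ≈ 102.2152 mm.
Horizontal AOV = 2·arctan(36 / (2 × 102.2152)) = 2·arctan(0.17610) ≈ 19.9747°.

20.0°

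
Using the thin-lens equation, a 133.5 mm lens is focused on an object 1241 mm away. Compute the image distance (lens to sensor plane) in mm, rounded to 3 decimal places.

149.592 mm

1/dᵢ = 1/f − 1/dₒ = 1/133.5 − 1/1241 = 0.0066848 mm⁻¹.
dᵢ = 1/0.0066848 ≈ 149.5923 mm.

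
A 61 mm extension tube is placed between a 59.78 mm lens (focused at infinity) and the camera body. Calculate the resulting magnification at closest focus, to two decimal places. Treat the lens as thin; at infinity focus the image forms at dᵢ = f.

The tube moves the image plane from f to f + e, so dᵢ = 59.78 + 61 = 120.78 mm. Focus is achieved when 1/f = 1/dₒ + 1/dᵢ, giving dₒ = 1/(1/f − 1/(f+e)).
Magnification m = dᵢ/dₒ = (f+e)·(1/f − 1/(f+e)) = e/f = 61/59.78 ≈ 1.0204.

1.02×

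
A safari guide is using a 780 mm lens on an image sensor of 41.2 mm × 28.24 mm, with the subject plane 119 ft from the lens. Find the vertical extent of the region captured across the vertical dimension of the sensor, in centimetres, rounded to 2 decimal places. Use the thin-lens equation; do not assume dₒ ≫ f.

128.50 cm

dₒ: 119 ft × 304.8 mm/ft = 36271.20 mm.
Similar triangles through the lens centre give W/dₒ = h/dᵢ; with 1/f = 1/dₒ + 1/dᵢ this gives W = h·(dₒ − f)/f.
W = 28.24 mm × (36271.2 − 780) / 780 = 28.24 × 45.5015 ≈ 1284.963 mm = 128.496 cm.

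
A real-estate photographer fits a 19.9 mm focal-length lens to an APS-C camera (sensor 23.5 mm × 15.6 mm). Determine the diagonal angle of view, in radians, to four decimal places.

1.2331 rad

Sensor diagonal = √(23.5² + 15.6²) = √795.6100 ≈ 28.2066 mm.
Angle of view α = 2·arctan(d/2f) with d = 28.2066 mm and f = 19.9 mm.
d/2f = 0.70871; arctan(0.70871) ≈ 0.6165 rad, so α ≈ 1.2331 rad.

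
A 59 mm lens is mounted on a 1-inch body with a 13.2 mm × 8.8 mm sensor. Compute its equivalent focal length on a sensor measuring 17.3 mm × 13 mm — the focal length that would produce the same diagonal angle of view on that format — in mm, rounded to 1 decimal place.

Sensor diagonal = √(13.2² + 8.8²) = √251.6800 ≈ 15.8644 mm.
Sensor diagonal = √(17.3² + 13²) = √468.2900 ≈ 21.6400 mm.
Equal angle of view means equal diagonal/f ratio, so f₂ = f₁ · (diagonal₂/diagonal₁) = 59 × 21.6400/15.8644.
f₂ = 59 × 1.36406 ≈ 80.479 mm.

80.5 mm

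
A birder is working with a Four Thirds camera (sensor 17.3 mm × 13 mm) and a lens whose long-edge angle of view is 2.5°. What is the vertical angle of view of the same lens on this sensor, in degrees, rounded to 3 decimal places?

From the long-edge AOV: f = 17.3 / (2·tan(1.25°)) = 17.3 / 0.04364 ≈ 396.4239 mm.
Vertical AOV = 2·arctan(13 / (2 × 396.4239)) = 2·arctan(0.01640) ≈ 1.8787°.

1.879°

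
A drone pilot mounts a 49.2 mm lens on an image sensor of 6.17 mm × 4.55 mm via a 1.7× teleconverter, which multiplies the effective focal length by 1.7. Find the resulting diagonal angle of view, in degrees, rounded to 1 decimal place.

5.2°

Effective focal length f = 49.2 × 1.7 = 83.64 mm.
Sensor diagonal = √(6.17² + 4.55²) = √58.7714 ≈ 7.6663 mm.
α = 2·arctan(7.666 / (2 × 83.64)) = 2·arctan(0.04583) ≈ 5.2479°.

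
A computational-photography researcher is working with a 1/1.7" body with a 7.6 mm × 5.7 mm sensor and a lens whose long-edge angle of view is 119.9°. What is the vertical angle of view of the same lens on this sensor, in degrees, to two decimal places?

From the long-edge AOV: f = 7.6 / (2·tan(59.95°)) = 7.6 / 3.45713 ≈ 2.1984 mm.
Vertical AOV = 2·arctan(5.7 / (2 × 2.1984)) = 2·arctan(1.29642) ≈ 104.7102°.

104.71°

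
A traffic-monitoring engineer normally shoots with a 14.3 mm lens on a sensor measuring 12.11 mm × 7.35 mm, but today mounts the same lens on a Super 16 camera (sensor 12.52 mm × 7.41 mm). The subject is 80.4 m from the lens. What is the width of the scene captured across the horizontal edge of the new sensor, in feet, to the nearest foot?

231 ft

The focal length stays 14.3 mm; the relevant sensor dimension is now w = 12.52 mm. Object distance dₒ = 80.4 m = 80400 mm.
Thin-lens field width W = w·(dₒ − f)/f = 12.52 × (80400 − 14.3)/14.3 ≈ 70379.648 mm = 70379.648/304.8 ft = 230.904 ft.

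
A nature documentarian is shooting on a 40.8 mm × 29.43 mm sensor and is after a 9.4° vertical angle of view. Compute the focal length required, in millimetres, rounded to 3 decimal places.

178.982 mm

From α = 2·arctan(h/2f) we get f = h / (2·tan(α/2)).
With h = 29.43 mm and α/2 = 4.7°, tan(α/2) ≈ 0.08221, so f ≈ 29.43 / 0.16443 ≈ 178.9820 mm.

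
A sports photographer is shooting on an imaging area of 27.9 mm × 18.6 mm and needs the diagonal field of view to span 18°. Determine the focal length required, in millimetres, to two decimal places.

Sensor diagonal = √(27.9² + 18.6²) = √1124.3700 ≈ 33.5316 mm.
From α = 2·arctan(d/2f) we get f = d / (2·tan(α/2)).
With d = 33.5316 mm and α/2 = 9°, tan(α/2) ≈ 0.15838, so f ≈ 33.5316 / 0.31677 ≈ 105.8552 mm.

105.86 mm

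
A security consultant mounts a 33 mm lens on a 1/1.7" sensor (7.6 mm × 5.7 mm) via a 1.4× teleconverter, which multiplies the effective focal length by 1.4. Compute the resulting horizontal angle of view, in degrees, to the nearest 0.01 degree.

Effective focal length f = 33 × 1.4 = 46.2 mm.
α = 2·arctan(7.6 / (2 × 46.2)) = 2·arctan(0.08225) ≈ 9.4041°.

9.40°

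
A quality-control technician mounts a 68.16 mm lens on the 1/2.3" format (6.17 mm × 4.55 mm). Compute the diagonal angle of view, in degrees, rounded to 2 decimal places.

Sensor diagonal = √(6.17² + 4.55²) = √58.7714 ≈ 7.6663 mm.
Angle of view α = 2·arctan(d/2f) with d = 7.6663 mm and f = 68.16 mm.
d/2f = 0.05624; arctan(0.05624) ≈ 3.2188°, so α ≈ 6.4375°.

6.44°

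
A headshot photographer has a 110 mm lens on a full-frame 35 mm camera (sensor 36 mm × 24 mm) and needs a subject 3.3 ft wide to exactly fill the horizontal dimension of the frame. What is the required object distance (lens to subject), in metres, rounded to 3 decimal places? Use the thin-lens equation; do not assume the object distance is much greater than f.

3.183 m

W: 3.3 ft × 304.8 mm/ft = 1005.84 mm.
Magnification m = w/W = dᵢ/dₒ; combined with 1/f = 1/dₒ + 1/dᵢ this gives dₒ = f·(1 + W/w).
dₒ = 110 mm × (1 + 1005.84/36) = 110 × 28.9400 ≈ 3183.400 mm = 3.1834 m.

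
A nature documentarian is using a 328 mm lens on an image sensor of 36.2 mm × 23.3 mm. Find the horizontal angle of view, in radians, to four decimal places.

0.1103 rad

Angle of view α = 2·arctan(w/2f) with w = 36.2 mm and f = 328 mm.
w/2f = 0.05518; arctan(0.05518) ≈ 0.0551 rad, so α ≈ 0.1103 rad.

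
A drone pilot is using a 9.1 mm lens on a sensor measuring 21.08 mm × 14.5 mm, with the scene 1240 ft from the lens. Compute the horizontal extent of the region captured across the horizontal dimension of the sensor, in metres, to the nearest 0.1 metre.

dₒ: 1240 ft × 304.8 mm/ft = 377951.99 mm.
Similar triangles through the lens centre give W/dₒ = w/dᵢ; with 1/f = 1/dₒ + 1/dᵢ this gives W = w·(dₒ − f)/f.
W = 21.08 mm × (377952 − 9.1) / 9.1 = 21.08 × 41532.1855 ≈ 875498.470 mm = 875.498 m.

875.5 m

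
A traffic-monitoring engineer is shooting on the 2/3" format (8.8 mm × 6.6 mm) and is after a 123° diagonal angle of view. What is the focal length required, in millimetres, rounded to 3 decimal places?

2.986 mm

Sensor diagonal = √(8.8² + 6.6²) = √121.0000 ≈ 11.0000 mm.
From α = 2·arctan(d/2f) we get f = d / (2·tan(α/2)).
With d = 11.0000 mm and α/2 = 61.5°, tan(α/2) ≈ 1.84177, so f ≈ 11.0000 / 3.68354 ≈ 2.9863 mm.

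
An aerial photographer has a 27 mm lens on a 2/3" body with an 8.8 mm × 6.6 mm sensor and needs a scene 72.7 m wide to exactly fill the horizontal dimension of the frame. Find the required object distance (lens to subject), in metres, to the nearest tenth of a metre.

W: 72.7 m = 72700 mm.
Magnification m = w/W = dᵢ/dₒ; combined with 1/f = 1/dₒ + 1/dᵢ this gives dₒ = f·(1 + W/w).
dₒ = 27 mm × (1 + 72700/8.8) = 27 × 8262.3636 ≈ 223083.818 mm = 223.084 m.

223.1 m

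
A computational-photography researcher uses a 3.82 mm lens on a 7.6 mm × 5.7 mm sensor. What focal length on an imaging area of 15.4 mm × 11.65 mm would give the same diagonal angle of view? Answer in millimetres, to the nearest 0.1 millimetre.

7.8 mm

Sensor diagonal = √(7.6² + 5.7²) = √90.2500 ≈ 9.5000 mm.
Sensor diagonal = √(15.4² + 11.65²) = √372.8825 ≈ 19.3102 mm.
Equal angle of view means equal diagonal/f ratio, so f₂ = f₁ · (diagonal₂/diagonal₁) = 3.82 × 19.3102/9.5000.
f₂ = 3.82 × 2.03265 ≈ 7.765 mm.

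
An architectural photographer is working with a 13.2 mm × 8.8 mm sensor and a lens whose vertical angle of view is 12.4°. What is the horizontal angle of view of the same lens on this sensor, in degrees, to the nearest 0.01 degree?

18.51°

From the vertical AOV: f = 8.8 / (2·tan(6.2°)) = 8.8 / 0.21727 ≈ 40.5027 mm.
Horizontal AOV = 2·arctan(13.2 / (2 × 40.5027)) = 2·arctan(0.16295) ≈ 18.5102°.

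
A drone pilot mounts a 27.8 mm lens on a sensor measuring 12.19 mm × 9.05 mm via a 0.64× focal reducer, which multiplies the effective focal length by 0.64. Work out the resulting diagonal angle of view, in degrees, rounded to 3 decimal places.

Effective focal length f = 27.8 × 0.64 = 17.792 mm.
Sensor diagonal = √(12.19² + 9.05²) = √230.4986 ≈ 15.1822 mm.
α = 2·arctan(15.182 / (2 × 17.792)) = 2·arctan(0.42666) ≈ 46.2118°.

46.212°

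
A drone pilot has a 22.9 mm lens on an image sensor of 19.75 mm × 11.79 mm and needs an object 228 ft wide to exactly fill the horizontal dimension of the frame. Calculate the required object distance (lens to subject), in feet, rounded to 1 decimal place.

264.4 ft

W: 228 ft × 304.8 mm/ft = 69494.40 mm.
Magnification m = w/W = dᵢ/dₒ; combined with 1/f = 1/dₒ + 1/dᵢ this gives dₒ = f·(1 + W/w).
dₒ = 22.9 mm × (1 + 69494.4/19.75) = 22.9 × 3519.7037 ≈ 80601.214 mm = 80601.214/304.8 ft = 264.44 ft.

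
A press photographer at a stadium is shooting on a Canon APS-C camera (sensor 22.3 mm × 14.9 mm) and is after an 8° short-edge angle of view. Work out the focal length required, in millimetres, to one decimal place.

From α = 2·arctan(h/2f) we get f = h / (2·tan(α/2)).
With h = 14.9 mm and α/2 = 4°, tan(α/2) ≈ 0.06993, so f ≈ 14.9 / 0.13985 ≈ 106.5400 mm.

106.5 mm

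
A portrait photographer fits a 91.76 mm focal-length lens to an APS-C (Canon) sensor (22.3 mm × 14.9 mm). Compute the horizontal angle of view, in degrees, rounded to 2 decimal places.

13.86°

Angle of view α = 2·arctan(w/2f) with w = 22.3 mm and f = 91.76 mm.
w/2f = 0.12151; arctan(0.12151) ≈ 6.9282°, so α ≈ 13.8564°.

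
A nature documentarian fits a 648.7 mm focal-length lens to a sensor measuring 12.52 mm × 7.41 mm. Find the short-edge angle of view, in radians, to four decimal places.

0.0114 rad

Angle of view α = 2·arctan(h/2f) with h = 7.41 mm and f = 648.7 mm.
h/2f = 0.00571; arctan(0.00571) ≈ 0.0057 rad, so α ≈ 0.0114 rad.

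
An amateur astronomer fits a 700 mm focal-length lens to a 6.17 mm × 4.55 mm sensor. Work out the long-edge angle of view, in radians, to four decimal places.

Angle of view α = 2·arctan(w/2f) with w = 6.17 mm and f = 700 mm.
w/2f = 0.00441; arctan(0.00441) ≈ 0.0044 rad, so α ≈ 0.0088 rad.

0.0088 rad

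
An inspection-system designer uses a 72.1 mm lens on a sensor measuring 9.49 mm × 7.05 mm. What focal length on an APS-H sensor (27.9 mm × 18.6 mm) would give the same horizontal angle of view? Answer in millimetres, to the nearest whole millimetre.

212 mm

Equal angle of view means equal width/f ratio, so f₂ = f₁ · (width₂/width₁) = 72.1 × 27.9/9.49.
f₂ = 72.1 × 2.93994 ≈ 211.969 mm.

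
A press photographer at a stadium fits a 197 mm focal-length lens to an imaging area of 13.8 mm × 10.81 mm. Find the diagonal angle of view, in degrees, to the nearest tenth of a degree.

5.1°

Sensor diagonal = √(13.8² + 10.81²) = √307.2961 ≈ 17.5299 mm.
Angle of view α = 2·arctan(d/2f) with d = 17.5299 mm and f = 197 mm.
d/2f = 0.04449; arctan(0.04449) ≈ 2.5475°, so α ≈ 5.0951°.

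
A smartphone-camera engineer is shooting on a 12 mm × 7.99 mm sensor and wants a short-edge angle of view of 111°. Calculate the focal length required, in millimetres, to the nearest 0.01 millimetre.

2.75 mm

From α = 2·arctan(h/2f) we get f = h / (2·tan(α/2)).
With h = 7.99 mm and α/2 = 55.5°, tan(α/2) ≈ 1.45501, so f ≈ 7.99 / 2.91002 ≈ 2.7457 mm.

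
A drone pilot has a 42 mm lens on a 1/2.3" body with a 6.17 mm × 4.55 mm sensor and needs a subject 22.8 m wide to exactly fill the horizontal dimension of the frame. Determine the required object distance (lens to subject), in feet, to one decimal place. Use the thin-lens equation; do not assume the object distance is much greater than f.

W: 22.8 m = 22800 mm.
Magnification m = w/W = dᵢ/dₒ; combined with 1/f = 1/dₒ + 1/dᵢ this gives dₒ = f·(1 + W/w).
dₒ = 42 mm × (1 + 22800/6.17) = 42 × 3696.2998 ≈ 155244.593 mm = 155244.593/304.8 ft = 509.333 ft.

509.3 ft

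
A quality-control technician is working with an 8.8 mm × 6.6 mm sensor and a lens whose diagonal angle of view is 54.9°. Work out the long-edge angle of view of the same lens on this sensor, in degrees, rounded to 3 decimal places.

45.132°

Sensor diagonal = √(8.8² + 6.6²) = √121.0000 ≈ 11.0000 mm.
From the diagonal AOV: f = 11.0000 / (2·tan(27.45°)) = 11.0000 / 1.03892 ≈ 10.5880 mm.
Long-edge AOV = 2·arctan(8.8 / (2 × 10.5880)) = 2·arctan(0.41557) ≈ 45.1323°.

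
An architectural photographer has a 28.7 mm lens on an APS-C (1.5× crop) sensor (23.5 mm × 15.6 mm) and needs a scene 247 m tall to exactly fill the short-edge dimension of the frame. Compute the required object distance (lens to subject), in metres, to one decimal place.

W: 247 m = 247000 mm.
Magnification m = h/W = dᵢ/dₒ; combined with 1/f = 1/dₒ + 1/dᵢ this gives dₒ = f·(1 + W/h).
dₒ = 28.7 mm × (1 + 247000/15.6) = 28.7 × 15834.3333 ≈ 454445.367 mm = 454.445 m.

454.4 m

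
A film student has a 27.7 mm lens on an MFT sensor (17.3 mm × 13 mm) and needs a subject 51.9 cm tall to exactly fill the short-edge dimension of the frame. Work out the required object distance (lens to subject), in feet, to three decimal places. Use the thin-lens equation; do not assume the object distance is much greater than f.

3.719 ft

W: 51.9 cm = 519 mm.
Magnification m = h/W = dᵢ/dₒ; combined with 1/f = 1/dₒ + 1/dᵢ this gives dₒ = f·(1 + W/h).
dₒ = 27.7 mm × (1 + 519/13) = 27.7 × 40.9231 ≈ 1133.569 mm = 1133.569/304.8 ft = 3.71906 ft.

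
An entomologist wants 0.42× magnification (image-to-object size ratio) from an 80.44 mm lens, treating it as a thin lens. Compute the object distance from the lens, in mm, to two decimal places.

With m = dᵢ/dₒ and 1/f = 1/dₒ + 1/dᵢ, substituting dᵢ = m·dₒ gives 1/f = (1 + 1/m)/dₒ, hence dₒ = f·(1 + 1/m).
dₒ = 80.44 × (1 + 1/0.42) = 80.44 × 3.38095 ≈ 271.964 mm.

271.96 mm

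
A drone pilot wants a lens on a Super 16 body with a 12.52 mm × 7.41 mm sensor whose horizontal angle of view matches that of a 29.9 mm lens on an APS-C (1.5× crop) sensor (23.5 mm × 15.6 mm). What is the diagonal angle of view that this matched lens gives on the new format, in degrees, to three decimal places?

Equal horizontal AOV ⇒ f₂ = f₁ · 12.52/23.5 = 29.9 × 0.53277 ≈ 15.9297 mm.
Sensor diagonal = √(12.52² + 7.41²) = √211.6585 ≈ 14.5485 mm.
Diagonal AOV on the new format = 2·arctan(14.5485 / (2 × 15.9297)) = 2·arctan(0.45665) ≈ 49.0873°.

49.087°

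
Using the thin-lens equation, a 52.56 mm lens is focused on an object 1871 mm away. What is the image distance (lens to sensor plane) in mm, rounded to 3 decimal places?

1/dᵢ = 1/f − 1/dₒ = 1/52.56 − 1/1871 = 0.0184914 mm⁻¹.
dᵢ = 1/0.0184914 ≈ 54.0792 mm.

54.079 mm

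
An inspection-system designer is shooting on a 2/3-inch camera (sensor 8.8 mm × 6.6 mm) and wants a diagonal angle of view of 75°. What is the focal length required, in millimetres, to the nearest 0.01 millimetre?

7.17 mm

Sensor diagonal = √(8.8² + 6.6²) = √121.0000 ≈ 11.0000 mm.
From α = 2·arctan(d/2f) we get f = d / (2·tan(α/2)).
With d = 11.0000 mm and α/2 = 37.5°, tan(α/2) ≈ 0.76733, so f ≈ 11.0000 / 1.53465 ≈ 7.1677 mm.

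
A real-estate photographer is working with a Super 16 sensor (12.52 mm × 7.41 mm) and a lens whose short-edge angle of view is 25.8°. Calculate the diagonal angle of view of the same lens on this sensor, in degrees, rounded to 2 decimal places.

48.42°

From the short-edge AOV: f = 7.41 / (2·tan(12.9°)) = 7.41 / 0.45806 ≈ 16.1769 mm.
Sensor diagonal = √(12.52² + 7.41²) = √211.6585 ≈ 14.5485 mm.
Diagonal AOV = 2·arctan(14.5485 / (2 × 16.1769)) = 2·arctan(0.44967) ≈ 48.4240°.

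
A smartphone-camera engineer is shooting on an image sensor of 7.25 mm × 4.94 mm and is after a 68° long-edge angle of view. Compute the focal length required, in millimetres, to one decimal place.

5.4 mm

From α = 2·arctan(w/2f) we get f = w / (2·tan(α/2)).
With w = 7.25 mm and α/2 = 34°, tan(α/2) ≈ 0.67451, so f ≈ 7.25 / 1.34902 ≈ 5.3743 mm.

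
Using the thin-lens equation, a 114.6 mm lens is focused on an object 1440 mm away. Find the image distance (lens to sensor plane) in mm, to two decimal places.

1/dᵢ = 1/f − 1/dₒ = 1/114.6 − 1/1440 = 0.0080316 mm⁻¹.
dᵢ = 1/0.0080316 ≈ 124.5088 mm.

124.51 mm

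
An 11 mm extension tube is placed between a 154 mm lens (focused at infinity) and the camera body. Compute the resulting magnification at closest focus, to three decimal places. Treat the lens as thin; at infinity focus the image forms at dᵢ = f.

0.071×

The tube moves the image plane from f to f + e, so dᵢ = 154 + 11 = 165 mm. Focus is achieved when 1/f = 1/dₒ + 1/dᵢ, giving dₒ = 1/(1/f − 1/(f+e)).
Magnification m = dᵢ/dₒ = (f+e)·(1/f − 1/(f+e)) = e/f = 11/154 ≈ 0.0714.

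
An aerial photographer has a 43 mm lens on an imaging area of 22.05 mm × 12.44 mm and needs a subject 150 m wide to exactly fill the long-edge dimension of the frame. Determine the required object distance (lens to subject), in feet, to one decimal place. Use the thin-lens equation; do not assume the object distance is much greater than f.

959.8 ft

W: 150 m = 150000 mm.
Magnification m = w/W = dᵢ/dₒ; combined with 1/f = 1/dₒ + 1/dᵢ this gives dₒ = f·(1 + W/w).
dₒ = 43 mm × (1 + 150000/22.05) = 43 × 6803.7211 ≈ 292560.007 mm = 292560.007/304.8 ft = 959.843 ft.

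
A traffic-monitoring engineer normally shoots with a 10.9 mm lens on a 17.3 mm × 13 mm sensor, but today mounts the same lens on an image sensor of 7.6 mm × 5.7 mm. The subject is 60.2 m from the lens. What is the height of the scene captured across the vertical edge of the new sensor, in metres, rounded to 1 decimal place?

31.5 m

The focal length stays 10.9 mm; the relevant sensor dimension is now h = 5.7 mm. Object distance dₒ = 60.2 m = 60200 mm.
Thin-lens field height W = h·(dₒ − f)/f = 5.7 × (60200 − 10.9)/10.9 ≈ 31475.034 mm = 31.475 m.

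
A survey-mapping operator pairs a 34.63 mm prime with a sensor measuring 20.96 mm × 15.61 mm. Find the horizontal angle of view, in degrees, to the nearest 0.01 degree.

33.67°

Angle of view α = 2·arctan(w/2f) with w = 20.96 mm and f = 34.63 mm.
w/2f = 0.30263; arctan(0.30263) ≈ 16.8373°, so α ≈ 33.6745°.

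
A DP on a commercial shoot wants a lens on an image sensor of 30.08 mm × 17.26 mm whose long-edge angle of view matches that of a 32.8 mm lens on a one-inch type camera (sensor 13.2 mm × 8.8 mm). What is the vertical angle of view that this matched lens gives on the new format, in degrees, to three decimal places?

13.172°

Equal long-edge AOV ⇒ f₂ = f₁ · 30.08/13.2 = 32.8 × 2.27879 ≈ 74.7442 mm.
Vertical AOV on the new format = 2·arctan(17.26 / (2 × 74.7442)) = 2·arctan(0.11546) ≈ 13.1725°.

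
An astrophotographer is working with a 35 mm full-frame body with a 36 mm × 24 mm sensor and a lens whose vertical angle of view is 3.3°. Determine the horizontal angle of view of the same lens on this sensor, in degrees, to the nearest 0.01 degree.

4.95°

From the vertical AOV: f = 24 / (2·tan(1.65°)) = 24 / 0.05761 ≈ 416.5814 mm.
Horizontal AOV = 2·arctan(36 / (2 × 416.5814)) = 2·arctan(0.04321) ≈ 4.9483°.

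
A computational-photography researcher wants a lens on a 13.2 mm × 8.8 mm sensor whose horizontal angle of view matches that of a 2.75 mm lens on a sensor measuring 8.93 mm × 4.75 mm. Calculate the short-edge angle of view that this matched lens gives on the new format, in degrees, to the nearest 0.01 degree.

Equal horizontal AOV ⇒ f₂ = f₁ · 13.2/8.93 = 2.75 × 1.47816 ≈ 4.0649 mm.
Short-edge AOV on the new format = 2·arctan(8.8 / (2 × 4.0649)) = 2·arctan(1.08242) ≈ 94.5333°.

94.53°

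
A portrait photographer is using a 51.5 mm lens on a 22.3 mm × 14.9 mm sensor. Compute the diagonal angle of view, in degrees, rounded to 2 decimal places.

Sensor diagonal = √(22.3² + 14.9²) = √719.3000 ≈ 26.8198 mm.
Angle of view α = 2·arctan(d/2f) with d = 26.8198 mm and f = 51.5 mm.
d/2f = 0.26039; arctan(0.26039) ≈ 14.5949°, so α ≈ 29.1899°.

29.19°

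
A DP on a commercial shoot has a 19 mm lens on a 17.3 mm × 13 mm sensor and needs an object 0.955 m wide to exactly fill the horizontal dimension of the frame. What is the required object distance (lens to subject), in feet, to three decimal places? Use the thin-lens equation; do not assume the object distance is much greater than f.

W: 0.955 m = 955 mm.
Magnification m = w/W = dᵢ/dₒ; combined with 1/f = 1/dₒ + 1/dᵢ this gives dₒ = f·(1 + W/w).
dₒ = 19 mm × (1 + 955/17.3) = 19 × 56.2023 ≈ 1067.844 mm = 1067.844/304.8 ft = 3.50343 ft.

3.503 ft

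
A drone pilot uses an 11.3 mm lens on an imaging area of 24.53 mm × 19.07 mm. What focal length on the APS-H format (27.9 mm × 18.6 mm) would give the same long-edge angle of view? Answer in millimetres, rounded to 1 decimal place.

12.9 mm

Equal angle of view means equal width/f ratio, so f₂ = f₁ · (width₂/width₁) = 11.3 × 27.9/24.53.
f₂ = 11.3 × 1.13738 ≈ 12.852 mm.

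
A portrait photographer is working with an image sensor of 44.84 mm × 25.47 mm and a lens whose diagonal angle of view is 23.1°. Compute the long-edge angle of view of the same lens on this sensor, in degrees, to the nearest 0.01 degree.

Sensor diagonal = √(44.84² + 25.47²) = √2659.3465 ≈ 51.5689 mm.
From the diagonal AOV: f = 51.5689 / (2·tan(11.55°)) = 51.5689 / 0.40872 ≈ 126.1708 mm.
Long-edge AOV = 2·arctan(44.84 / (2 × 126.1708)) = 2·arctan(0.17770) ≈ 20.1521°.

20.15°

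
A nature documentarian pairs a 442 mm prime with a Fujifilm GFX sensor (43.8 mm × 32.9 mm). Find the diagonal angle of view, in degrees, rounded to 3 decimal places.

7.092°

Sensor diagonal = √(43.8² + 32.9²) = √3000.8500 ≈ 54.7800 mm.
Angle of view α = 2·arctan(d/2f) with d = 54.7800 mm and f = 442 mm.
d/2f = 0.06197; arctan(0.06197) ≈ 3.5460°, so α ≈ 7.0920°.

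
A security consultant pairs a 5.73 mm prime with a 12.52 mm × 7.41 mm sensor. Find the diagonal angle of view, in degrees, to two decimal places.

Sensor diagonal = √(12.52² + 7.41²) = √211.6585 ≈ 14.5485 mm.
Angle of view α = 2·arctan(d/2f) with d = 14.5485 mm and f = 5.73 mm.
d/2f = 1.26950; arctan(1.26950) ≈ 51.7721°, so α ≈ 103.5442°.

103.54°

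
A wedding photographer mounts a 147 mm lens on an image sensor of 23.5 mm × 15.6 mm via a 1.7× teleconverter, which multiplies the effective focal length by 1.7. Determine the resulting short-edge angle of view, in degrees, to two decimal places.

Effective focal length f = 147 × 1.7 = 249.9 mm.
α = 2·arctan(15.6 / (2 × 249.9)) = 2·arctan(0.03121) ≈ 3.5755°.

3.58°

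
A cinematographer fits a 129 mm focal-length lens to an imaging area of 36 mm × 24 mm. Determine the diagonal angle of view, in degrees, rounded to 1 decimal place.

Sensor diagonal = √(36² + 24²) = √1872.0000 ≈ 43.2666 mm.
Angle of view α = 2·arctan(d/2f) with d = 43.2666 mm and f = 129 mm.
d/2f = 0.16770; arctan(0.16770) ≈ 9.5199°, so α ≈ 19.0398°.

19.0°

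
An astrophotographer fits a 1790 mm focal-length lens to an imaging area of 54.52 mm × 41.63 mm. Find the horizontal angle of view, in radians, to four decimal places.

0.0305 rad

Angle of view α = 2·arctan(w/2f) with w = 54.52 mm and f = 1790 mm.
w/2f = 0.01523; arctan(0.01523) ≈ 0.0152 rad, so α ≈ 0.0305 rad.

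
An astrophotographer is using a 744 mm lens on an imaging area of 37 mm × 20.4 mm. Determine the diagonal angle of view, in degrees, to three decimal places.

Sensor diagonal = √(37² + 20.4²) = √1785.1600 ≈ 42.2512 mm.
Angle of view α = 2·arctan(d/2f) with d = 42.2512 mm and f = 744 mm.
d/2f = 0.02839; arctan(0.02839) ≈ 1.6265°, so α ≈ 3.2529°.

3.253°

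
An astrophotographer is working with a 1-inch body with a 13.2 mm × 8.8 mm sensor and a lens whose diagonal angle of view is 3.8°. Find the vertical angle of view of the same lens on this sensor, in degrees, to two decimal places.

Sensor diagonal = √(13.2² + 8.8²) = √251.6800 ≈ 15.8644 mm.
From the diagonal AOV: f = 15.8644 / (2·tan(1.9°)) = 15.8644 / 0.06635 ≈ 239.1135 mm.
Vertical AOV = 2·arctan(8.8 / (2 × 239.1135)) = 2·arctan(0.01840) ≈ 2.1084°.

2.11°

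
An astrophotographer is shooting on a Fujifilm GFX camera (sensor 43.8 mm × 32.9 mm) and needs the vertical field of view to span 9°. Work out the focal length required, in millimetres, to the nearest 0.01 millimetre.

209.02 mm

From α = 2·arctan(h/2f) we get f = h / (2·tan(α/2)).
With h = 32.9 mm and α/2 = 4.5°, tan(α/2) ≈ 0.07870, so f ≈ 32.9 / 0.15740 ≈ 209.0171 mm.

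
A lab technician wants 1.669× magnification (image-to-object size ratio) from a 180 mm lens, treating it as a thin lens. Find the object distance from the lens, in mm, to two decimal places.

With m = dᵢ/dₒ and 1/f = 1/dₒ + 1/dᵢ, substituting dᵢ = m·dₒ gives 1/f = (1 + 1/m)/dₒ, hence dₒ = f·(1 + 1/m).
dₒ = 180 × (1 + 1/1.669) = 180 × 1.59916 ≈ 287.849 mm.

287.85 mm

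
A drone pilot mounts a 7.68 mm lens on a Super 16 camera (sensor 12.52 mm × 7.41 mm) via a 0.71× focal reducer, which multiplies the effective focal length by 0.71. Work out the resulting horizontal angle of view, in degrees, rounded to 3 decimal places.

Effective focal length f = 7.68 × 0.71 = 5.4528 mm.
α = 2·arctan(12.52 / (2 × 5.4528)) = 2·arctan(1.14803) ≈ 97.8847°.

97.885°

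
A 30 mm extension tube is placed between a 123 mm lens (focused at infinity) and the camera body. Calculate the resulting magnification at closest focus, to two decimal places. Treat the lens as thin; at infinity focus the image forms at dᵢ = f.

0.24×

The tube moves the image plane from f to f + e, so dᵢ = 123 + 30 = 153 mm. Focus is achieved when 1/f = 1/dₒ + 1/dᵢ, giving dₒ = 1/(1/f − 1/(f+e)).
Magnification m = dᵢ/dₒ = (f+e)·(1/f − 1/(f+e)) = e/f = 30/123 ≈ 0.2439.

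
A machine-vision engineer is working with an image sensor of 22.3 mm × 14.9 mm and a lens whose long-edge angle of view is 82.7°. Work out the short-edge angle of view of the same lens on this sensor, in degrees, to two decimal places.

60.91°

From the long-edge AOV: f = 22.3 / (2·tan(41.35°)) = 22.3 / 1.76014 ≈ 12.6695 mm.
Short-edge AOV = 2·arctan(14.9 / (2 × 12.6695)) = 2·arctan(0.58803) ≈ 60.9134°.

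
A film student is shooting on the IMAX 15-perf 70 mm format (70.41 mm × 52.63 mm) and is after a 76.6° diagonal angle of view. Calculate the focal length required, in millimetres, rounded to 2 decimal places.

Sensor diagonal = √(70.41² + 52.63²) = √7727.4850 ≈ 87.9061 mm.
From α = 2·arctan(d/2f) we get f = d / (2·tan(α/2)).
With d = 87.9061 mm and α/2 = 38.3°, tan(α/2) ≈ 0.78975, so f ≈ 87.9061 / 1.57950 ≈ 55.6542 mm.

55.65 mm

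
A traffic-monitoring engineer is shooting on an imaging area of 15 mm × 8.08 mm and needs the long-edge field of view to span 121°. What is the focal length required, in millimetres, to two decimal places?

From α = 2·arctan(w/2f) we get f = w / (2·tan(α/2)).
With w = 15 mm and α/2 = 60.5°, tan(α/2) ≈ 1.76749, so f ≈ 15 / 3.53499 ≈ 4.2433 mm.

4.24 mm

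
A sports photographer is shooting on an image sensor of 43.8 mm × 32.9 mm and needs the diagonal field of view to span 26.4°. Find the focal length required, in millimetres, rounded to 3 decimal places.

116.778 mm

Sensor diagonal = √(43.8² + 32.9²) = √3000.8500 ≈ 54.7800 mm.
From α = 2·arctan(d/2f) we get f = d / (2·tan(α/2)).
With d = 54.7800 mm and α/2 = 13.2°, tan(α/2) ≈ 0.23455, so f ≈ 54.7800 / 0.46910 ≈ 116.7779 mm.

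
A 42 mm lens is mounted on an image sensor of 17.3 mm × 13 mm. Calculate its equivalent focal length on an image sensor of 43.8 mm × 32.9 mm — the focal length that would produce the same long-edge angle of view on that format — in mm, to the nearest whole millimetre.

Equal angle of view means equal width/f ratio, so f₂ = f₁ · (width₂/width₁) = 42 × 43.8/17.3.
f₂ = 42 × 2.53179 ≈ 106.335 mm.

106 mm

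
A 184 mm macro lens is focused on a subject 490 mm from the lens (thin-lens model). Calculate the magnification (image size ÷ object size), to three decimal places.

0.601×

Thin lens: 1/f = 1/dₒ + 1/dᵢ → 1/dᵢ = 1/184 − 1/490 = 0.0033940 mm⁻¹, so dᵢ ≈ 294.6405 mm.
Magnification m = dᵢ/dₒ = 294.6405/490 ≈ 0.60131.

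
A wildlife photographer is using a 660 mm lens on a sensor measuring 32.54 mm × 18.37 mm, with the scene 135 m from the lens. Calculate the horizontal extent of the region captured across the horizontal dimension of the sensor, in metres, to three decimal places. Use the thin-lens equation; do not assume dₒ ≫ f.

dₒ: 135 m = 135000 mm.
Similar triangles through the lens centre give W/dₒ = w/dᵢ; with 1/f = 1/dₒ + 1/dᵢ this gives W = w·(dₒ − f)/f.
W = 32.54 mm × (135000 − 660) / 660 = 32.54 × 203.5455 ≈ 6623.369 mm = 6.62337 m.

6.623 m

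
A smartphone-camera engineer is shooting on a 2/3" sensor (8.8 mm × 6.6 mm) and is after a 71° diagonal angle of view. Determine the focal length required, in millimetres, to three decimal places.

Sensor diagonal = √(8.8² + 6.6²) = √121.0000 ≈ 11.0000 mm.
From α = 2·arctan(d/2f) we get f = d / (2·tan(α/2)).
With d = 11.0000 mm and α/2 = 35.5°, tan(α/2) ≈ 0.71329, so f ≈ 11.0000 / 1.42659 ≈ 7.7107 mm.

7.711 mm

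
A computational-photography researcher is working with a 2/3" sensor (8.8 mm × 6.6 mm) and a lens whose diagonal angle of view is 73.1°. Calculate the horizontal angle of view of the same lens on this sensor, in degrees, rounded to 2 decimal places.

Sensor diagonal = √(8.8² + 6.6²) = √121.0000 ≈ 11.0000 mm.
From the diagonal AOV: f = 11.0000 / (2·tan(36.55°)) = 11.0000 / 1.48262 ≈ 7.4193 mm.
Horizontal AOV = 2·arctan(8.8 / (2 × 7.4193)) = 2·arctan(0.59305) ≈ 61.3401°.

61.34°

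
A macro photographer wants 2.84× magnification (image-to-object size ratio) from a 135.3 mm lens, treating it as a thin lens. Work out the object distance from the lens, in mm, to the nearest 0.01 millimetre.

182.94 mm

With m = dᵢ/dₒ and 1/f = 1/dₒ + 1/dᵢ, substituting dᵢ = m·dₒ gives 1/f = (1 + 1/m)/dₒ, hence dₒ = f·(1 + 1/m).
dₒ = 135.3 × (1 + 1/2.84) = 135.3 × 1.35211 ≈ 182.941 mm.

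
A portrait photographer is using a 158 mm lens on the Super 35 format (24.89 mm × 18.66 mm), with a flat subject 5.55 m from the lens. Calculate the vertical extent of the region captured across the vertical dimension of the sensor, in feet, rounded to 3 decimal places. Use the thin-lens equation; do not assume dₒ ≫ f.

2.089 ft

dₒ: 5.55 m = 5550 mm.
Similar triangles through the lens centre give W/dₒ = h/dᵢ; with 1/f = 1/dₒ + 1/dᵢ this gives W = h·(dₒ − f)/f.
W = 18.66 mm × (5550 − 158) / 158 = 18.66 × 34.1266 ≈ 636.802 mm = 636.802/304.8 ft = 2.08925 ft.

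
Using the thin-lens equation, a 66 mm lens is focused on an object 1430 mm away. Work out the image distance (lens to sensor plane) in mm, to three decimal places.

69.194 mm

1/dᵢ = 1/f − 1/dₒ = 1/66 − 1/1430 = 0.0144522 mm⁻¹.
dᵢ = 1/0.0144522 ≈ 69.1935 mm.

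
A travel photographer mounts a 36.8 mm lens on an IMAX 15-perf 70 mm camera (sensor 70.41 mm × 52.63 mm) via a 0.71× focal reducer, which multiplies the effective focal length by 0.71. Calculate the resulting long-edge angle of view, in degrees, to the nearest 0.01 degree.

106.84°

Effective focal length f = 36.8 × 0.71 = 26.128 mm.
α = 2·arctan(70.41 / (2 × 26.128)) = 2·arctan(1.34741) ≈ 106.8368°.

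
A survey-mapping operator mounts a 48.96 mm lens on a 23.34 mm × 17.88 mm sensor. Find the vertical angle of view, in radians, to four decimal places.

Angle of view α = 2·arctan(h/2f) with h = 17.88 mm and f = 48.96 mm.
h/2f = 0.18260; arctan(0.18260) ≈ 0.1806 rad, so α ≈ 0.3612 rad.

0.3612 rad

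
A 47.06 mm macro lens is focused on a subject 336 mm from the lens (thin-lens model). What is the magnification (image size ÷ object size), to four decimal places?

0.1629×

Thin lens: 1/f = 1/dₒ + 1/dᵢ → 1/dᵢ = 1/47.06 − 1/336 = 0.0182733 mm⁻¹, so dᵢ ≈ 54.7247 mm.
Magnification m = dᵢ/dₒ = 54.7247/336 ≈ 0.16287.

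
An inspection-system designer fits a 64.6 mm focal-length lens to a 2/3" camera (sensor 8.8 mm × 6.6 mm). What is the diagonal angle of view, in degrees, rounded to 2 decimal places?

9.73°

Sensor diagonal = √(8.8² + 6.6²) = √121.0000 ≈ 11.0000 mm.
Angle of view α = 2·arctan(d/2f) with d = 11.0000 mm and f = 64.6 mm.
d/2f = 0.08514; arctan(0.08514) ≈ 4.8664°, so α ≈ 9.7328°.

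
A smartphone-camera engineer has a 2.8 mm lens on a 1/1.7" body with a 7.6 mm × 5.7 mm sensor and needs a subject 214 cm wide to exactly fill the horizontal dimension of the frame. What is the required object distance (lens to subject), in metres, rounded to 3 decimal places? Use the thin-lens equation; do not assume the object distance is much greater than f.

0.791 m

W: 214 cm = 2140 mm.
Magnification m = w/W = dᵢ/dₒ; combined with 1/f = 1/dₒ + 1/dᵢ this gives dₒ = f·(1 + W/w).
dₒ = 2.8 mm × (1 + 2140/7.6) = 2.8 × 282.5789 ≈ 791.221 mm = 0.791221 m.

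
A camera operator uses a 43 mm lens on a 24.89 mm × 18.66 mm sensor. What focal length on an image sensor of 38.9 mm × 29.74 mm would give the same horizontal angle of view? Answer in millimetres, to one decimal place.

Equal angle of view means equal width/f ratio, so f₂ = f₁ · (width₂/width₁) = 43 × 38.9/24.89.
f₂ = 43 × 1.56288 ≈ 67.204 mm.

67.2 mm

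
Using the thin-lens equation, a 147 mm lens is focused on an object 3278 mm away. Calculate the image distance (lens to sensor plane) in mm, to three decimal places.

153.902 mm

1/dᵢ = 1/f − 1/dₒ = 1/147 − 1/3278 = 0.0064977 mm⁻¹.
dᵢ = 1/0.0064977 ≈ 153.9016 mm.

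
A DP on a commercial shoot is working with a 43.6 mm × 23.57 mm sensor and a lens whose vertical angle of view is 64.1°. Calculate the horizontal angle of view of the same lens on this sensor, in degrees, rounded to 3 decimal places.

From the vertical AOV: f = 23.57 / (2·tan(32.05°)) = 23.57 / 1.25217 ≈ 18.8234 mm.
Horizontal AOV = 2·arctan(43.6 / (2 × 18.8234)) = 2·arctan(1.15813) ≈ 98.3816°.

98.382°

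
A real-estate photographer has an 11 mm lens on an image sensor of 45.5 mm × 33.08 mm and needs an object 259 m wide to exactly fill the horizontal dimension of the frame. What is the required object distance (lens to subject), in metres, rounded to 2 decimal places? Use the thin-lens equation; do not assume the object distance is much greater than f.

62.63 m

W: 259 m = 259000 mm.
Magnification m = w/W = dᵢ/dₒ; combined with 1/f = 1/dₒ + 1/dᵢ this gives dₒ = f·(1 + W/w).
dₒ = 11 mm × (1 + 259000/45.5) = 11 × 5693.3077 ≈ 62626.385 mm = 62.6264 m.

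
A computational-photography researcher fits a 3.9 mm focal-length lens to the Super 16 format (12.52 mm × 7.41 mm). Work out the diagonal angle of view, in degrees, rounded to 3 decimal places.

123.605°

Sensor diagonal = √(12.52² + 7.41²) = √211.6585 ≈ 14.5485 mm.
Angle of view α = 2·arctan(d/2f) with d = 14.5485 mm and f = 3.9 mm.
d/2f = 1.86519; arctan(1.86519) ≈ 61.8025°, so α ≈ 123.6051°.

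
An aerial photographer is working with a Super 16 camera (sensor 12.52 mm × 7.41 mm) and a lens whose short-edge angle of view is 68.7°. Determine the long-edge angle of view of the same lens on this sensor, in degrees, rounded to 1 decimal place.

From the short-edge AOV: f = 7.41 / (2·tan(34.35°)) = 7.41 / 1.36687 ≈ 5.4212 mm.
Long-edge AOV = 2·arctan(12.52 / (2 × 5.4212)) = 2·arctan(1.15473) ≈ 98.2149°.

98.2°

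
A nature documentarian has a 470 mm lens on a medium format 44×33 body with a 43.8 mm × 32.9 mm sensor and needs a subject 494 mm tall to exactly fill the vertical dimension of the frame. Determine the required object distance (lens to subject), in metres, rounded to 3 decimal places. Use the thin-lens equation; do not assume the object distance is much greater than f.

Magnification m = h/W = dᵢ/dₒ; combined with 1/f = 1/dₒ + 1/dᵢ this gives dₒ = f·(1 + W/h).
dₒ = 470 mm × (1 + 494/32.9) = 470 × 16.0152 ≈ 7527.143 mm = 7.52714 m.

7.527 m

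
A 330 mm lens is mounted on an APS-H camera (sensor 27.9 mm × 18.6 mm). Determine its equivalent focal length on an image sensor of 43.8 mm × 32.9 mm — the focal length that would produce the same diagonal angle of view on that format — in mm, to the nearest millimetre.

539 mm

Sensor diagonal = √(27.9² + 18.6²) = √1124.3700 ≈ 33.5316 mm.
Sensor diagonal = √(43.8² + 32.9²) = √3000.8500 ≈ 54.7800 mm.
Equal angle of view means equal diagonal/f ratio, so f₂ = f₁ · (diagonal₂/diagonal₁) = 330 × 54.7800/33.5316.
f₂ = 330 × 1.63368 ≈ 539.115 mm.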